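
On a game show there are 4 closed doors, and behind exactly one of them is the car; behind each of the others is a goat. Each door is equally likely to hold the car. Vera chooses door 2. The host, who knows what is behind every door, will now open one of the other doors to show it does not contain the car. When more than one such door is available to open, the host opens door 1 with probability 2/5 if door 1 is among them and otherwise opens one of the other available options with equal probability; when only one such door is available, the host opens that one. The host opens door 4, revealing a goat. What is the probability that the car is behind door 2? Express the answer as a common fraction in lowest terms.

Condition on the true location of the car.
If it is behind door 1 (prior 1/4): door 1 holds the prize so is unavailable; the host chooses uniformly among the 2 others, probability 1/2; weight (1/4)·(1/2) = 1/8.
If it is behind door 2 (prior 1/4): door 1 is available but not opened; door 4 gets probability (1 − 2/5)/2 = 3/10; weight (1/4)·(3/10) = 3/40.
If it is behind door 3 (prior 1/4): door 1 is available but not opened, probability 3/5; weight (1/4)·(3/5) = 3/20.
If it is behind door 4 (prior 1/4): the host opened door 4, so this case is ruled out; weight (1/4)·0 = 0.
The weights sum to 7/20.
So P(the car behind door 2 | the host opened door 4) = (3/40) / (7/20) = 3/14.

3/14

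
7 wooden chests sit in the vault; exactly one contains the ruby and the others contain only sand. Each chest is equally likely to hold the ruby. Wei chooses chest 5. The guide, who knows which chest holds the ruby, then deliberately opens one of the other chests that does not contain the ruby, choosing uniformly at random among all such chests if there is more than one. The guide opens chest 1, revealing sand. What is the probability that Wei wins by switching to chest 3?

6/35

Apply Bayes' rule, conditioning on where the ruby actually is.
If it is in chest 1 (prior 1/7): the guide opened chest 1, so this case is ruled out; weight (1/7)·0 = 0.
If it is in any of chests 2, 3, 4, 6, and 7 (prior 1/7 each): the guide has 5 equally likely choices, so probability 1/5; weight (1/7)·(1/5) = 1/35 each.
If it is in chest 5 (prior 1/7): the guide has 6 equally likely choices, so probability 1/6; weight (1/7)·(1/6) = 1/42.
The weights sum to 1/6.
So P(the ruby in chest 3 | the guide opened chest 1) = (1/35) / (1/6) = 6/35.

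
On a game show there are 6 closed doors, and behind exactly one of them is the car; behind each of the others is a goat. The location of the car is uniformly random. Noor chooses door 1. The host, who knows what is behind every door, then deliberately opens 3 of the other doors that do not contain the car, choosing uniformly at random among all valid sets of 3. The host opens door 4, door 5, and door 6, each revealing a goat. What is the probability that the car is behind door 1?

Consider each possible location of the car in turn.
If it is behind door 1 (prior 1/6): the host has 10 equally likely choices, so probability 1/10; weight (1/6)·(1/10) = 1/60.
If it is behind either of doors 2 and 3 (prior 1/6 each): the host has 4 equally likely choices, so probability 1/4; weight (1/6)·(1/4) = 1/24 each.
If it is behind any of doors 4, 5, and 6 (prior 1/6 each): that door was opened and seen not to hold the prize — ruled out; weight (1/6)·0 = 0 each.
The weights sum to 1/10.
So P(the car behind door 1 | the host opened door 4, door 5, and door 6) = (1/60) / (1/10) = 1/6.

1/6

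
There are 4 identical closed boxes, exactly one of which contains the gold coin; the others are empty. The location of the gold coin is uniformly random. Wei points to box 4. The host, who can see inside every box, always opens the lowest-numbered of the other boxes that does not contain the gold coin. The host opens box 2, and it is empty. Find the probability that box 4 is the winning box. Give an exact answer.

Consider each possible location of the gold coin in turn.
If it is in box 1 (prior 1/4): box 2 is the lowest-numbered option available, probability 1; weight (1/4)·1 = 1/4.
If it is in box 2 (prior 1/4): the host opened box 2, so this case is ruled out; weight (1/4)·0 = 0.
If it is in either of boxes 3 and 4 (prior 1/4 each): the host would have opened box 1 instead, probability 0; weight (1/4)·0 = 0 each.
The weights sum to 1/4.
So P(the gold coin in box 4 | the host opened box 2) = 0 / (1/4) = 0.

0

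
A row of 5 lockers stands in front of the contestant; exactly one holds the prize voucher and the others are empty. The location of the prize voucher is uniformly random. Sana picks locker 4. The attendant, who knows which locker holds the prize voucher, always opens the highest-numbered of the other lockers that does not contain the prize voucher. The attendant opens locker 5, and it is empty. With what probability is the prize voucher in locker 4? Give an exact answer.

1/4

Consider each possible location of the prize voucher in turn.
If it is in any of lockers 1, 2, 3, and 4 (prior 1/5 each): locker 5 is the highest-numbered option available, probability 1; weight (1/5)·1 = 1/5 each.
If it is in locker 5 (prior 1/5): the attendant opened locker 5, so this case is ruled out; weight (1/5)·0 = 0.
The weights sum to 4/5.
So P(the prize voucher in locker 4 | the attendant opened locker 5) = (1/5) / (4/5) = 1/4.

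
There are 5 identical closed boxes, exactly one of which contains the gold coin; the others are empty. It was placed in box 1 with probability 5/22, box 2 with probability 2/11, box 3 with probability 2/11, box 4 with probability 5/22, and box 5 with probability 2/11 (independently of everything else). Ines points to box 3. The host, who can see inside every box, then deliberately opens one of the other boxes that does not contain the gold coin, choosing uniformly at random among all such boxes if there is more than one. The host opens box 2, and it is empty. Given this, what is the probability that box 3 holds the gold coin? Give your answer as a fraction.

Consider each possible location of the gold coin in turn.
If it is in either of boxes 1 and 4 (prior 5/22 each): the host has 3 equally likely choices, so probability 1/3; weight (5/22)·(1/3) = 5/66 each.
If it is in box 2 (prior 2/11): the host opened box 2, so this case is ruled out; weight (2/11)·0 = 0.
If it is in box 3 (prior 2/11): the host has 4 equally likely choices, so probability 1/4; weight (2/11)·(1/4) = 1/22.
If it is in box 5 (prior 2/11): the host has 3 equally likely choices, so probability 1/3; weight (2/11)·(1/3) = 2/33.
The weights sum to 17/66.
So P(the gold coin in box 3 | the host opened box 2) = (1/22) / (17/66) = 3/17.

3/17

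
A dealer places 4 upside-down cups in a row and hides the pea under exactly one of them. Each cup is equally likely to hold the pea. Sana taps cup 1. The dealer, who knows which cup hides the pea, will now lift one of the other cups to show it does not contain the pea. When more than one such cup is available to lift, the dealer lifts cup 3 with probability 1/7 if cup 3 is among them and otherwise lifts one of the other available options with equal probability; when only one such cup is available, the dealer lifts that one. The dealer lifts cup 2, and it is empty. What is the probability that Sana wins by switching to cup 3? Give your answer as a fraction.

7/25

Apply Bayes' rule, conditioning on where the pea actually is.
If it is under cup 1 (prior 1/4): cup 3 is available but not opened; cup 2 gets probability (1 − 1/7)/2 = 3/7; weight (1/4)·(3/7) = 3/28.
If it is under cup 2 (prior 1/4): the dealer opened cup 2, so this case is ruled out; weight (1/4)·0 = 0.
If it is under cup 3 (prior 1/4): cup 3 holds the prize so is unavailable; the dealer chooses uniformly among the 2 others, probability 1/2; weight (1/4)·(1/2) = 1/8.
If it is under cup 4 (prior 1/4): cup 3 is available but not opened, probability 6/7; weight (1/4)·(6/7) = 3/14.
The weights sum to 25/56.
So P(the pea under cup 3 | the dealer opened cup 2) = (1/8) / (25/56) = 7/25.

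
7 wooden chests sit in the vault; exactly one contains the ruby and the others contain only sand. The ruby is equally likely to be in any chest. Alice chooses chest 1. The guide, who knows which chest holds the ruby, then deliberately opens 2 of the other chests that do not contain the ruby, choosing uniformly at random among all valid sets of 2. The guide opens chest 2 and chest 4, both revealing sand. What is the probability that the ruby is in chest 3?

Apply Bayes' rule, conditioning on where the ruby actually is.
If it is in chest 1 (prior 1/7): the guide has 15 equally likely choices, so probability 1/15; weight (1/7)·(1/15) = 1/105.
If it is in either of chests 2 and 4 (prior 1/7 each): that chest was opened and seen not to hold the prize — ruled out; weight (1/7)·0 = 0 each.
If it is in any of chests 3, 5, 6, and 7 (prior 1/7 each): the guide has 10 equally likely choices, so probability 1/10; weight (1/7)·(1/10) = 1/70 each.
The weights sum to 1/15.
So P(the ruby in chest 3 | the guide opened chest 2 and chest 4) = (1/70) / (1/15) = 3/14.

3/14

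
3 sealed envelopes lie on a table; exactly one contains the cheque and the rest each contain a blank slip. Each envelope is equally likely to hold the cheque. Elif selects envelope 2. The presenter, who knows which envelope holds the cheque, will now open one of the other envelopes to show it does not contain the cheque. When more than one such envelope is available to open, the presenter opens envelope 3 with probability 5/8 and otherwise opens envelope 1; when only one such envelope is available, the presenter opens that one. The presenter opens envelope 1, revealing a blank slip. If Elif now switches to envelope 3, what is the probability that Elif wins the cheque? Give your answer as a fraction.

Apply Bayes' rule, conditioning on where the cheque actually is.
If it is in envelope 1 (prior 1/3): the presenter opened envelope 1, so this case is ruled out; weight (1/3)·0 = 0.
If it is in envelope 2 (prior 1/3): envelope 3 is available but not opened, probability 3/8; weight (1/3)·(3/8) = 1/8.
If it is in envelope 3 (prior 1/3): only envelope 1 is available, probability 1; weight (1/3)·1 = 1/3.
The weights sum to 11/24.
So P(the cheque in envelope 3 | the presenter opened envelope 1) = (1/3) / (11/24) = 8/11.

8/11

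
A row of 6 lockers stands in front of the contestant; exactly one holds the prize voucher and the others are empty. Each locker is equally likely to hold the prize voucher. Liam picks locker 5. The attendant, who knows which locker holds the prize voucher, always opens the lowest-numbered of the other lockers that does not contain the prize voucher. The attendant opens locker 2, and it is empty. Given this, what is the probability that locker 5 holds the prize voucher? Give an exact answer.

0

Condition on the true location of the prize voucher.
If it is in locker 1 (prior 1/6): locker 2 is the lowest-numbered option available, probability 1; weight (1/6)·1 = 1/6.
If it is in locker 2 (prior 1/6): the attendant opened locker 2, so this case is ruled out; weight (1/6)·0 = 0.
If it is in any of lockers 3, 4, 5, and 6 (prior 1/6 each): the attendant would have opened locker 1 instead, probability 0; weight (1/6)·0 = 0 each.
The weights sum to 1/6.
So P(the prize voucher in locker 5 | the attendant opened locker 2) = 0 / (1/6) = 0.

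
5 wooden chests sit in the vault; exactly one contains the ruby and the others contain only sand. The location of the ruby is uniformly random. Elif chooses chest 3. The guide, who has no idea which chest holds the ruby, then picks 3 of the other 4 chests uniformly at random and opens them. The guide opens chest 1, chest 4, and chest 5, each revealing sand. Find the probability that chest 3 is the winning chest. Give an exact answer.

1/2

Because the guide chose which chests to open without knowing where the ruby is, the choice is independent of the prize location. Learning that none of the 3 opened chests holds the ruby simply rules out those 3 locations and leaves the remaining 2 chests still equally likely by symmetry.
So P(the ruby in chest 3) = 1/2.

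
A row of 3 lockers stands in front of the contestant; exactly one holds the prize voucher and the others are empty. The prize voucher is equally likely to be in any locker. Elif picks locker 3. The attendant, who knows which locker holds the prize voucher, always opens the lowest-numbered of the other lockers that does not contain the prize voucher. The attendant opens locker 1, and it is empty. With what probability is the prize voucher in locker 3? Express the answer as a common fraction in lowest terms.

Apply Bayes' rule, conditioning on where the prize voucher actually is.
If it is in locker 1 (prior 1/3): the attendant opened locker 1, so this case is ruled out; weight (1/3)·0 = 0.
If it is in either of lockers 2 and 3 (prior 1/3 each): locker 1 is the lowest-numbered option available, probability 1; weight (1/3)·1 = 1/3 each.
The weights sum to 2/3.
So P(the prize voucher in locker 3 | the attendant opened locker 1) = (1/3) / (2/3) = 1/2.

1/2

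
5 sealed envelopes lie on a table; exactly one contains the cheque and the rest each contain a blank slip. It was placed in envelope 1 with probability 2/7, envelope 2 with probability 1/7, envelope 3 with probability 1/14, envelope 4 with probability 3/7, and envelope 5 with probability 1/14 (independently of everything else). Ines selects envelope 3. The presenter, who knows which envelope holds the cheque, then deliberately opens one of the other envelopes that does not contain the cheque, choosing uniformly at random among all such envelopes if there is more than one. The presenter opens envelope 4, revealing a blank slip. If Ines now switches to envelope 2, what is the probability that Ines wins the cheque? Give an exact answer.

8/31

Apply Bayes' rule, conditioning on where the cheque actually is.
If it is in envelope 1 (prior 2/7): the presenter has 3 equally likely choices, so probability 1/3; weight (2/7)·(1/3) = 2/21.
If it is in envelope 2 (prior 1/7): the presenter has 3 equally likely choices, so probability 1/3; weight (1/7)·(1/3) = 1/21.
If it is in envelope 3 (prior 1/14): the presenter has 4 equally likely choices, so probability 1/4; weight (1/14)·(1/4) = 1/56.
If it is in envelope 4 (prior 3/7): the presenter opened envelope 4, so this case is ruled out; weight (3/7)·0 = 0.
If it is in envelope 5 (prior 1/14): the presenter has 3 equally likely choices, so probability 1/3; weight (1/14)·(1/3) = 1/42.
The weights sum to 31/168.
So P(the cheque in envelope 2 | the presenter opened envelope 4) = (1/21) / (31/168) = 8/31.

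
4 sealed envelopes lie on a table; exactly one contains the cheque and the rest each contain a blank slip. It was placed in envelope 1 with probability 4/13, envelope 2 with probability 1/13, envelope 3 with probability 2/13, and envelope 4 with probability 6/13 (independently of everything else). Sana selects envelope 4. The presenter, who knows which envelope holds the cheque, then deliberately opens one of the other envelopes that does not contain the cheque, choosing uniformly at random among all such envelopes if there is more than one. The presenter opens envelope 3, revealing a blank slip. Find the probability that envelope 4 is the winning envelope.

Consider each possible location of the cheque in turn.
If it is in envelope 1 (prior 4/13): the presenter has 2 equally likely choices, so probability 1/2; weight (4/13)·(1/2) = 2/13.
If it is in envelope 2 (prior 1/13): the presenter has 2 equally likely choices, so probability 1/2; weight (1/13)·(1/2) = 1/26.
If it is in envelope 3 (prior 2/13): the presenter opened envelope 3, so this case is ruled out; weight (2/13)·0 = 0.
If it is in envelope 4 (prior 6/13): the presenter has 3 equally likely choices, so probability 1/3; weight (6/13)·(1/3) = 2/13.
The weights sum to 9/26.
So P(the cheque in envelope 4 | the presenter opened envelope 3) = (2/13) / (9/26) = 4/9.

4/9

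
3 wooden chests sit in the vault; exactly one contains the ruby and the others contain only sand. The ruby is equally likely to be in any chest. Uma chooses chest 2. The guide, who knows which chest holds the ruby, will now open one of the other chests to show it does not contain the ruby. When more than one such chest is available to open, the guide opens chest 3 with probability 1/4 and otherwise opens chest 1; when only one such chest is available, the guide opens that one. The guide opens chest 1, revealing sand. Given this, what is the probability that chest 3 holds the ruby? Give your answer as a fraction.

Condition on the true location of the ruby.
If it is in chest 1 (prior 1/3): the guide opened chest 1, so this case is ruled out; weight (1/3)·0 = 0.
If it is in chest 2 (prior 1/3): chest 3 is available but not opened, probability 3/4; weight (1/3)·(3/4) = 1/4.
If it is in chest 3 (prior 1/3): only chest 1 is available, probability 1; weight (1/3)·1 = 1/3.
The weights sum to 7/12.
So P(the ruby in chest 3 | the guide opened chest 1) = (1/3) / (7/12) = 4/7.

4/7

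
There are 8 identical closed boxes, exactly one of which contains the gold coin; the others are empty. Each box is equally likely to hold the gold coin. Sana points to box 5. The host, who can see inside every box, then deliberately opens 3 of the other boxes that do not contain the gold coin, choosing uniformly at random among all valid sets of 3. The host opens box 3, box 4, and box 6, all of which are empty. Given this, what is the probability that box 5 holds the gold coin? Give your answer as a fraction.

1/8

Apply Bayes' rule, conditioning on where the gold coin actually is.
If it is in any of boxes 1, 2, 7, and 8 (prior 1/8 each): the host has 20 equally likely choices, so probability 1/20; weight (1/8)·(1/20) = 1/160 each.
If it is in any of boxes 3, 4, and 6 (prior 1/8 each): that box was opened and seen not to hold the prize — ruled out; weight (1/8)·0 = 0 each.
If it is in box 5 (prior 1/8): the host has 35 equally likely choices, so probability 1/35; weight (1/8)·(1/35) = 1/280.
The weights sum to 1/35.
So P(the gold coin in box 5 | the host opened box 3, box 4, and box 6) = (1/280) / (1/35) = 1/8.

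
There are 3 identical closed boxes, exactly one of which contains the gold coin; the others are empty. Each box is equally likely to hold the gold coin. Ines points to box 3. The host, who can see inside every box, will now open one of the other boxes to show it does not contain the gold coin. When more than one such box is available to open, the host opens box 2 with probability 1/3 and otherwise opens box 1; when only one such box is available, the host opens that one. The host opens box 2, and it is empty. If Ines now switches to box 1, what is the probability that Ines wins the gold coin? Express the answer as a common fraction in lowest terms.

3/4

Consider each possible location of the gold coin in turn.
If it is in box 1 (prior 1/3): only box 2 is available, probability 1; weight (1/3)·1 = 1/3.
If it is in box 2 (prior 1/3): the host opened box 2, so this case is ruled out; weight (1/3)·0 = 0.
If it is in box 3 (prior 1/3): box 2 is available, opened with probability 1/3; weight (1/3)·(1/3) = 1/9.
The weights sum to 4/9.
So P(the gold coin in box 1 | the host opened box 2) = (1/3) / (4/9) = 3/4.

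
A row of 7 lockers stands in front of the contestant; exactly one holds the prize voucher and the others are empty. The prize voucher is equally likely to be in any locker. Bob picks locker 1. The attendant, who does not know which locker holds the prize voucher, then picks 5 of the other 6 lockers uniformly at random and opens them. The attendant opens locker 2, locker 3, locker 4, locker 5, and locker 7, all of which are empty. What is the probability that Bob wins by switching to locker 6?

Apply Bayes' rule, conditioning on where the prize voucher actually is.
If it is in either of lockers 1 and 6 (prior 1/7 each): the attendant picks exactly this set with probability 1/6 regardless, and none is the prize; weight (1/7)·(1/6) = 1/42 each.
If it is in any of lockers 2, 3, 4, 5, and 7 (prior 1/7 each): that locker was opened and seen not to hold the prize — ruled out; weight (1/7)·0 = 0 each.
The weights sum to 1/21.
So P(the prize voucher in locker 6 | the attendant opened locker 2, locker 3, locker 4, locker 5, and locker 7) = (1/42) / (1/21) = 1/2.

1/2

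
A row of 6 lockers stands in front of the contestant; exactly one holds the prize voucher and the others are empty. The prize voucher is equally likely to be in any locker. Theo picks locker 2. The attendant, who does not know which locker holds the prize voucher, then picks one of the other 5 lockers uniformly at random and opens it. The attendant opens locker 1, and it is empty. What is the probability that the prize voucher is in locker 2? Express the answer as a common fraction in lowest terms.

Apply Bayes' rule, conditioning on where the prize voucher actually is.
If it is in locker 1 (prior 1/6): the attendant opened locker 1, so this case is ruled out; weight (1/6)·0 = 0.
If it is in any of lockers 2, 3, 4, 5, and 6 (prior 1/6 each): the attendant picks locker 1 with probability 1/5 regardless, and it is not the prize; weight (1/6)·(1/5) = 1/30 each.
The weights sum to 1/6.
So P(the prize voucher in locker 2 | the attendant opened locker 1) = (1/30) / (1/6) = 1/5.

1/5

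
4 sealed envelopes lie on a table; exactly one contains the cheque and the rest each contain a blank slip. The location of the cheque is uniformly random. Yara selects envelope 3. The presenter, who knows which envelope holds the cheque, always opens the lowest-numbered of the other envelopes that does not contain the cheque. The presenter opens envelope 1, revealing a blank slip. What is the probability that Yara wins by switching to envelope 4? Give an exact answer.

Apply Bayes' rule, conditioning on where the cheque actually is.
If it is in envelope 1 (prior 1/4): the presenter opened envelope 1, so this case is ruled out; weight (1/4)·0 = 0.
If it is in any of envelopes 2, 3, and 4 (prior 1/4 each): envelope 1 is the lowest-numbered option available, probability 1; weight (1/4)·1 = 1/4 each.
The weights sum to 3/4.
So P(the cheque in envelope 4 | the presenter opened envelope 1) = (1/4) / (3/4) = 1/3.

1/3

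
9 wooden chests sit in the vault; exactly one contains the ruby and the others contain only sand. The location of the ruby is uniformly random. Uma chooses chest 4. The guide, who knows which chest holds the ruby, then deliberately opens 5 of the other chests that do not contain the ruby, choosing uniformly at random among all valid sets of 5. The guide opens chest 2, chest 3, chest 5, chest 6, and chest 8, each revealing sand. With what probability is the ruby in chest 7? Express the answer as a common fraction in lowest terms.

8/27

Apply Bayes' rule, conditioning on where the ruby actually is.
If it is in any of chests 1, 7, and 9 (prior 1/9 each): the guide has 21 equally likely choices, so probability 1/21; weight (1/9)·(1/21) = 1/189 each.
If it is in any of chests 2, 3, 5, 6, and 8 (prior 1/9 each): that chest was opened and seen not to hold the prize — ruled out; weight (1/9)·0 = 0 each.
If it is in chest 4 (prior 1/9): the guide has 56 equally likely choices, so probability 1/56; weight (1/9)·(1/56) = 1/504.
The weights sum to 1/56.
So P(the ruby in chest 7 | the guide opened chest 2, chest 3, chest 5, chest 6, and chest 8) = (1/189) / (1/56) = 8/27.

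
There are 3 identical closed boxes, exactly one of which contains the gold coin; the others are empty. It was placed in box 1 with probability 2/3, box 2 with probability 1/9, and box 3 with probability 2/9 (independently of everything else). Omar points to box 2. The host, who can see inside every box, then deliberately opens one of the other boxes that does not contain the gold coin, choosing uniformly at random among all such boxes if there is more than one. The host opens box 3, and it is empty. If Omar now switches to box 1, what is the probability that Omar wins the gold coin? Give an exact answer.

Condition on the true location of the gold coin.
If it is in box 1 (prior 2/3): the host has no choice, probability 1; weight (2/3)·1 = 2/3.
If it is in box 2 (prior 1/9): the host has 2 equally likely choices, so probability 1/2; weight (1/9)·(1/2) = 1/18.
If it is in box 3 (prior 2/9): the host opened box 3, so this case is ruled out; weight (2/9)·0 = 0.
The weights sum to 13/18.
So P(the gold coin in box 1 | the host opened box 3) = (2/3) / (13/18) = 12/13.

12/13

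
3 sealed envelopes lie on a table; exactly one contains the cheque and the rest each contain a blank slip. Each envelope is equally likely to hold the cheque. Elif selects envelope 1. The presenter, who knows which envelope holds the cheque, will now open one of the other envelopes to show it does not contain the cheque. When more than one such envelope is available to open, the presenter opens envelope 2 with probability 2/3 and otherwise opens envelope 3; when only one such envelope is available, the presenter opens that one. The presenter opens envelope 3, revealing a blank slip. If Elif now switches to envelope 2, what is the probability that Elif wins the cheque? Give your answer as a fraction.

3/4

Consider each possible location of the cheque in turn.
If it is in envelope 1 (prior 1/3): envelope 2 is available but not opened, probability 1/3; weight (1/3)·(1/3) = 1/9.
If it is in envelope 2 (prior 1/3): only envelope 3 is available, probability 1; weight (1/3)·1 = 1/3.
If it is in envelope 3 (prior 1/3): the presenter opened envelope 3, so this case is ruled out; weight (1/3)·0 = 0.
The weights sum to 4/9.
So P(the cheque in envelope 2 | the presenter opened envelope 3) = (1/3) / (4/9) = 3/4.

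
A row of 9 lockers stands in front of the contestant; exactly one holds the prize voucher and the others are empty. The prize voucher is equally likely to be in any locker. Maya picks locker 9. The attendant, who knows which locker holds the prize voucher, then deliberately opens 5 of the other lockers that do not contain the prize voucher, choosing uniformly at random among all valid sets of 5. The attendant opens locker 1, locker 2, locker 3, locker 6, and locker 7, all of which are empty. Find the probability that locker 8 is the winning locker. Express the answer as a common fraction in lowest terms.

8/27

Apply Bayes' rule, conditioning on where the prize voucher actually is.
If it is in any of lockers 1, 2, 3, 6, and 7 (prior 1/9 each): that locker was opened and seen not to hold the prize — ruled out; weight (1/9)·0 = 0 each.
If it is in any of lockers 4, 5, and 8 (prior 1/9 each): the attendant has 21 equally likely choices, so probability 1/21; weight (1/9)·(1/21) = 1/189 each.
If it is in locker 9 (prior 1/9): the attendant has 56 equally likely choices, so probability 1/56; weight (1/9)·(1/56) = 1/504.
The weights sum to 1/56.
So P(the prize voucher in locker 8 | the attendant opened locker 1, locker 2, locker 3, locker 6, and locker 7) = (1/189) / (1/56) = 8/27.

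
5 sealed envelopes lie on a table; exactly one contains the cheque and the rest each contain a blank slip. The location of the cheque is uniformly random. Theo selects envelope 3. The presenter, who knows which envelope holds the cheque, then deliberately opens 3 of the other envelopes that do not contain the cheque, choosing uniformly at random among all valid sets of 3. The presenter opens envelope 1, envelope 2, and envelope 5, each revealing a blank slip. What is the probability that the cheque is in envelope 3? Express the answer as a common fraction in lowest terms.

Apply Bayes' rule, conditioning on where the cheque actually is.
If it is in any of envelopes 1, 2, and 5 (prior 1/5 each): that envelope was opened and seen not to hold the prize — ruled out; weight (1/5)·0 = 0 each.
If it is in envelope 3 (prior 1/5): the presenter has 4 equally likely choices, so probability 1/4; weight (1/5)·(1/4) = 1/20.
If it is in envelope 4 (prior 1/5): the presenter has no choice, probability 1; weight (1/5)·1 = 1/5.
The weights sum to 1/4.
So P(the cheque in envelope 3 | the presenter opened envelope 1, envelope 2, and envelope 5) = (1/20) / (1/4) = 1/5.

1/5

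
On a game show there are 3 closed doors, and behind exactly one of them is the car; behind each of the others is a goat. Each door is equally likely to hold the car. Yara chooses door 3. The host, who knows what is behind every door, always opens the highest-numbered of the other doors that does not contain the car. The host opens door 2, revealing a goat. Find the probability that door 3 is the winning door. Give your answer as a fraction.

Condition on the true location of the car.
If it is behind either of doors 1 and 3 (prior 1/3 each): door 2 is the highest-numbered option available, probability 1; weight (1/3)·1 = 1/3 each.
If it is behind door 2 (prior 1/3): the host opened door 2, so this case is ruled out; weight (1/3)·0 = 0.
The weights sum to 2/3.
So P(the car behind door 3 | the host opened door 2) = (1/3) / (2/3) = 1/2.

1/2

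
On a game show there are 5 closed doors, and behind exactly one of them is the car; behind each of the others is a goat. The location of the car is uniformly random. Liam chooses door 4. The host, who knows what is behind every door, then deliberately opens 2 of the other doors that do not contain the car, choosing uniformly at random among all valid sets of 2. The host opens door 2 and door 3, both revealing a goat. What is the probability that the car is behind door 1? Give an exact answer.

Apply Bayes' rule, conditioning on where the car actually is.
If it is behind either of doors 1 and 5 (prior 1/5 each): the host has 3 equally likely choices, so probability 1/3; weight (1/5)·(1/3) = 1/15 each.
If it is behind either of doors 2 and 3 (prior 1/5 each): that door was opened and seen not to hold the prize — ruled out; weight (1/5)·0 = 0 each.
If it is behind door 4 (prior 1/5): the host has 6 equally likely choices, so probability 1/6; weight (1/5)·(1/6) = 1/30.
The weights sum to 1/6.
So P(the car behind door 1 | the host opened door 2 and door 3) = (1/15) / (1/6) = 2/5.

2/5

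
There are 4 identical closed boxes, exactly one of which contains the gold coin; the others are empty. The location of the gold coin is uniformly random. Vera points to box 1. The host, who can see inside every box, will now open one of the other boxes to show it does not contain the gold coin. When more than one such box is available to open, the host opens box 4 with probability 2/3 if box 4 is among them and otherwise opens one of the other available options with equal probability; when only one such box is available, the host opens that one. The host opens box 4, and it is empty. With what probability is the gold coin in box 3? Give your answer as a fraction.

Condition on the true location of the gold coin.
If it is in any of boxes 1, 2, and 3 (prior 1/4 each): box 4 is available, opened with probability 2/3; weight (1/4)·(2/3) = 1/6 each.
If it is in box 4 (prior 1/4): the host opened box 4, so this case is ruled out; weight (1/4)·0 = 0.
The weights sum to 1/2.
So P(the gold coin in box 3 | the host opened box 4) = (1/6) / (1/2) = 1/3.

1/3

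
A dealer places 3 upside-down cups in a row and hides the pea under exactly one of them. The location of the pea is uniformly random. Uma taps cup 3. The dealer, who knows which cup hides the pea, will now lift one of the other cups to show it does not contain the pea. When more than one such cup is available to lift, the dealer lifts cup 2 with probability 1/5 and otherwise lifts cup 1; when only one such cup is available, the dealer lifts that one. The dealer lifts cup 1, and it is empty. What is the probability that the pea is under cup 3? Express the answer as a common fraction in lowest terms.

Consider each possible location of the pea in turn.
If it is under cup 1 (prior 1/3): the dealer opened cup 1, so this case is ruled out; weight (1/3)·0 = 0.
If it is under cup 2 (prior 1/3): only cup 1 is available, probability 1; weight (1/3)·1 = 1/3.
If it is under cup 3 (prior 1/3): cup 2 is available but not opened, probability 4/5; weight (1/3)·(4/5) = 4/15.
The weights sum to 3/5.
So P(the pea under cup 3 | the dealer opened cup 1) = (4/15) / (3/5) = 4/9.

4/9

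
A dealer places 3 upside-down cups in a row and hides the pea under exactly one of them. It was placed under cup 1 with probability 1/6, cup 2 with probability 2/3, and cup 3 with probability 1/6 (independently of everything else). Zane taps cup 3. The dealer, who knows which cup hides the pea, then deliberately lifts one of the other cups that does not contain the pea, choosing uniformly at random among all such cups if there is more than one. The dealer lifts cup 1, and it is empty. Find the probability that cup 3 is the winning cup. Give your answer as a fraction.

1/9

Consider each possible location of the pea in turn.
If it is under cup 1 (prior 1/6): the dealer opened cup 1, so this case is ruled out; weight (1/6)·0 = 0.
If it is under cup 2 (prior 2/3): the dealer has no choice, probability 1; weight (2/3)·1 = 2/3.
If it is under cup 3 (prior 1/6): the dealer has 2 equally likely choices, so probability 1/2; weight (1/6)·(1/2) = 1/12.
The weights sum to 3/4.
So P(the pea under cup 3 | the dealer opened cup 1) = (1/12) / (3/4) = 1/9.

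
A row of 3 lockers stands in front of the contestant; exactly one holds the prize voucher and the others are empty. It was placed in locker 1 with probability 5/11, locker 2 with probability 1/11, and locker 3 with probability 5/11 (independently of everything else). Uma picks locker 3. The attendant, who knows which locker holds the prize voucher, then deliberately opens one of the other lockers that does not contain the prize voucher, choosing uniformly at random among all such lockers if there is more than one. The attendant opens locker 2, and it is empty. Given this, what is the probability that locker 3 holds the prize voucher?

Condition on the true location of the prize voucher.
If it is in locker 1 (prior 5/11): the attendant has no choice, probability 1; weight (5/11)·1 = 5/11.
If it is in locker 2 (prior 1/11): the attendant opened locker 2, so this case is ruled out; weight (1/11)·0 = 0.
If it is in locker 3 (prior 5/11): the attendant has 2 equally likely choices, so probability 1/2; weight (5/11)·(1/2) = 5/22.
The weights sum to 15/22.
So P(the prize voucher in locker 3 | the attendant opened locker 2) = (5/22) / (15/22) = 1/3.

1/3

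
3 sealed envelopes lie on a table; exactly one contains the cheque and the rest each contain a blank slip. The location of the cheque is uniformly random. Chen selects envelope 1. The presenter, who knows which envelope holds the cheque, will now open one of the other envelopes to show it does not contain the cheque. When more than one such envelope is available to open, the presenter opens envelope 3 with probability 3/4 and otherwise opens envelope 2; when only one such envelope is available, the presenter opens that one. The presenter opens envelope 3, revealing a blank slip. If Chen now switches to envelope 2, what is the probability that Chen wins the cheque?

4/7

Apply Bayes' rule, conditioning on where the cheque actually is.
If it is in envelope 1 (prior 1/3): envelope 3 is available, opened with probability 3/4; weight (1/3)·(3/4) = 1/4.
If it is in envelope 2 (prior 1/3): only envelope 3 is available, probability 1; weight (1/3)·1 = 1/3.
If it is in envelope 3 (prior 1/3): the presenter opened envelope 3, so this case is ruled out; weight (1/3)·0 = 0.
The weights sum to 7/12.
So P(the cheque in envelope 2 | the presenter opened envelope 3) = (1/3) / (7/12) = 4/7.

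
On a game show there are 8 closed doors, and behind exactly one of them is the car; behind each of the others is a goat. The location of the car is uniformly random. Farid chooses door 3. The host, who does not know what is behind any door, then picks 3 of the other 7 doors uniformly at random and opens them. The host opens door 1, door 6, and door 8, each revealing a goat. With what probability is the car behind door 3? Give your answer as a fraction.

1/5

Apply Bayes' rule, conditioning on where the car actually is.
If it is behind any of doors 1, 6, and 8 (prior 1/8 each): that door was opened and seen not to hold the prize — ruled out; weight (1/8)·0 = 0 each.
If it is behind any of doors 2, 3, 4, 5, and 7 (prior 1/8 each): the host picks exactly this set with probability 1/35 regardless, and none is the prize; weight (1/8)·(1/35) = 1/280 each.
The weights sum to 1/56.
So P(the car behind door 3 | the host opened door 1, door 6, and door 8) = (1/280) / (1/56) = 1/5.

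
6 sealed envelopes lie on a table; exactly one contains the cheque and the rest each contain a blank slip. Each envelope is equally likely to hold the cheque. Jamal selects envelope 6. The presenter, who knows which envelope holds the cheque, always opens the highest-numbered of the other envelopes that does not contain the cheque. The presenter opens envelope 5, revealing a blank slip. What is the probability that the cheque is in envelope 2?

Consider each possible location of the cheque in turn.
If it is in any of envelopes 1, 2, 3, 4, and 6 (prior 1/6 each): envelope 5 is the highest-numbered option available, probability 1; weight (1/6)·1 = 1/6 each.
If it is in envelope 5 (prior 1/6): the presenter opened envelope 5, so this case is ruled out; weight (1/6)·0 = 0.
The weights sum to 5/6.
So P(the cheque in envelope 2 | the presenter opened envelope 5) = (1/6) / (5/6) = 1/5.

1/5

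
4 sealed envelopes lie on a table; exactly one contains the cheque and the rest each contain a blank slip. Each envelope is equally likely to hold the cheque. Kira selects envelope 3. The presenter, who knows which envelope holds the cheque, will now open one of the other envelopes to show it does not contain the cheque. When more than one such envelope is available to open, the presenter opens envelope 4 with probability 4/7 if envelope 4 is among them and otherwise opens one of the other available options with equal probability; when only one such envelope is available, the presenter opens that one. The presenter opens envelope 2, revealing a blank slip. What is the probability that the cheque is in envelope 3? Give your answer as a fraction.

Apply Bayes' rule, conditioning on where the cheque actually is.
If it is in envelope 1 (prior 1/4): envelope 4 is available but not opened, probability 3/7; weight (1/4)·(3/7) = 3/28.
If it is in envelope 2 (prior 1/4): the presenter opened envelope 2, so this case is ruled out; weight (1/4)·0 = 0.
If it is in envelope 3 (prior 1/4): envelope 4 is available but not opened; envelope 2 gets probability (1 − 4/7)/2 = 3/14; weight (1/4)·(3/14) = 3/56.
If it is in envelope 4 (prior 1/4): envelope 4 holds the prize so is unavailable; the presenter chooses uniformly among the 2 others, probability 1/2; weight (1/4)·(1/2) = 1/8.
The weights sum to 2/7.
So P(the cheque in envelope 3 | the presenter opened envelope 2) = (3/56) / (2/7) = 3/16.

3/16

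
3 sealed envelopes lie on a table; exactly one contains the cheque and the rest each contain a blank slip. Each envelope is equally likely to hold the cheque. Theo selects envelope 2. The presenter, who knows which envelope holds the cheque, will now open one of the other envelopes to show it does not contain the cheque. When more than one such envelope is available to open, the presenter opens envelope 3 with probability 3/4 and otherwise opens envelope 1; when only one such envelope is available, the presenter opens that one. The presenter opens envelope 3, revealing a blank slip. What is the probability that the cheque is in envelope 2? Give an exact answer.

3/7

Consider each possible location of the cheque in turn.
If it is in envelope 1 (prior 1/3): only envelope 3 is available, probability 1; weight (1/3)·1 = 1/3.
If it is in envelope 2 (prior 1/3): envelope 3 is available, opened with probability 3/4; weight (1/3)·(3/4) = 1/4.
If it is in envelope 3 (prior 1/3): the presenter opened envelope 3, so this case is ruled out; weight (1/3)·0 = 0.
The weights sum to 7/12.
So P(the cheque in envelope 2 | the presenter opened envelope 3) = (1/4) / (7/12) = 3/7.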